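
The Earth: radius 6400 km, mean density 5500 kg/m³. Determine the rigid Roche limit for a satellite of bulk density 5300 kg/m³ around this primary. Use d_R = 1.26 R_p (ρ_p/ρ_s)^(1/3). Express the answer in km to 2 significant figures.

8200 km

d_R = 1.26 × 6400 km × (5500/5300)^(1/3)
    = 8200 km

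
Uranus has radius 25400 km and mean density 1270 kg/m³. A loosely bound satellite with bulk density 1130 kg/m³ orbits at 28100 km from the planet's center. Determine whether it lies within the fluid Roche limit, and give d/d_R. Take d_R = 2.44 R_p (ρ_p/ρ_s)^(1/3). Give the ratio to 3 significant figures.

inside; d/d_R ≈ 0.436

d_R = 2.44 × (25400 km) × (1270/1130)^(1/3) = 64440 km
d/d_R = (28100) / (64440) = 0.436
Since d/d_R < 1, the body is inside the Roche limit.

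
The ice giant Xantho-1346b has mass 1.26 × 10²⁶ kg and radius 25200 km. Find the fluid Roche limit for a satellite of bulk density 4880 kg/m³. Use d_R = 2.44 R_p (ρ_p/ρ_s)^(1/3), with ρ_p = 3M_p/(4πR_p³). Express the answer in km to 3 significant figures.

ρ_p = 3M_p/(4πR_p³) = 3 × (1.26 × 10²⁶) / (4π × (2.52 × 10⁷ m)³) = 1880 kg/m³
d_R = 2.44 × 25200 km × (1880/4880)^(1/3)
    = 44700 km

44700 km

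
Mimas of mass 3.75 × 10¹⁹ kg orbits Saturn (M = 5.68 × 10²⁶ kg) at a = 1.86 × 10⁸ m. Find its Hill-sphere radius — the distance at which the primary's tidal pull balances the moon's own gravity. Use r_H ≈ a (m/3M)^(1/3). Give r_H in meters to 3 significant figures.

5.21 × 10⁵ m

r_H ≈ a (m/3M)^(1/3)
    = (1.86 × 10⁸) × (3.75 × 10¹⁹ / (3 × 5.68 × 10²⁶))^(1/3)
    = 5.21 × 10⁵ m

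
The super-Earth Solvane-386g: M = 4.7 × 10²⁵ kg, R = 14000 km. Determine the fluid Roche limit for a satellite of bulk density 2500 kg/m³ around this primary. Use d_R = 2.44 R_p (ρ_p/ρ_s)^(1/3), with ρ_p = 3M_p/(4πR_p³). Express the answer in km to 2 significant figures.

ρ_p = 3M_p/(4πR_p³) = 3 × (4.7 × 10²⁵) / (4π × (1.4 × 10⁷ m)³) = 4100 kg/m³
d_R = 2.44 × 14000 km × (4100/2500)^(1/3)
    = 40000 km

40000 km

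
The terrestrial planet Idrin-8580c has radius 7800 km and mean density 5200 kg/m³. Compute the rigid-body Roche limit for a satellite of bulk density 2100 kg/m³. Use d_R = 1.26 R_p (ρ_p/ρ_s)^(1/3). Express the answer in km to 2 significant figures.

13000 km

d_R = 1.26 × 7800 km × (5200/2100)^(1/3)
    = 13000 km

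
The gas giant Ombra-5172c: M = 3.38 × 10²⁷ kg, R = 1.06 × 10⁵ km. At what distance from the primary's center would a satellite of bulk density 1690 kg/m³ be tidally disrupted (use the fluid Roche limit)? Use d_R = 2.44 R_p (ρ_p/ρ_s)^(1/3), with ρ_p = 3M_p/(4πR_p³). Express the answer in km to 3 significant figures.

1.91 × 10⁵ km

ρ_p = 3M_p/(4πR_p³) = 3 × (3.38 × 10²⁷) / (4π × (1.06 × 10⁸ m)³) = 678 kg/m³
d_R = 2.44 × 1.06 × 10⁵ km × (678/1690)^(1/3)
    = 1.91 × 10⁵ km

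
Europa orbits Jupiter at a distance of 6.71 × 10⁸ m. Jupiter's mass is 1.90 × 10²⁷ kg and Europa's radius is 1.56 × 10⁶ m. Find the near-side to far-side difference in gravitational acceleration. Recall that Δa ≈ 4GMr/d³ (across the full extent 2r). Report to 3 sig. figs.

Differencing GM/(d−r)² and GM/(d+r)² to first order in r/d gives 4GMr/d³.
Δa = 4GMr/d³
   = 4 × (6.674 × 10⁻¹¹) × (1.90 × 10²⁷) × (1.56 × 10⁶) / (6.71 × 10⁸)³
   = 2.62 × 10⁻³ m/s²

2.62 × 10⁻³ m/s²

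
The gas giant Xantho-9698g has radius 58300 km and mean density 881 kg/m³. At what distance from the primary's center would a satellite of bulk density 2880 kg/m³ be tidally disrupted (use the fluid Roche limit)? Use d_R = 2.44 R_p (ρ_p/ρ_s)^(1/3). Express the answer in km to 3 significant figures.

95800 km

d_R = 2.44 × 58300 km × (881/2880)^(1/3)
    = 95800 km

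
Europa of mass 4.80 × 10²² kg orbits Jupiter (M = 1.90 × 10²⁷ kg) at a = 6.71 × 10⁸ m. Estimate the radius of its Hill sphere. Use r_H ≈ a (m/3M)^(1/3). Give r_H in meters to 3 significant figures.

1.37 × 10⁷ m

r_H ≈ a (m/3M)^(1/3)
    = (6.71 × 10⁸) × (4.80 × 10²² / (3 × 1.90 × 10²⁷))^(1/3)
    = 1.37 × 10⁷ m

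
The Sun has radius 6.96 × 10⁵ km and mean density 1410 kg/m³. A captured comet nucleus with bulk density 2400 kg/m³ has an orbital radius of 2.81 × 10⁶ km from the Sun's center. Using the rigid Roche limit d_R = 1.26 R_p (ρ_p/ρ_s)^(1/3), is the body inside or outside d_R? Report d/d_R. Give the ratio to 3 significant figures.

d_R = 1.26 × (6.96 × 10⁵ km) × (1410/2400)^(1/3) = 7.345 × 10⁵ km
d/d_R = (2.81 × 10⁶) / (7.345 × 10⁵) = 3.83
Since d/d_R > 1, the body is outside the Roche limit.

outside; d/d_R ≈ 3.83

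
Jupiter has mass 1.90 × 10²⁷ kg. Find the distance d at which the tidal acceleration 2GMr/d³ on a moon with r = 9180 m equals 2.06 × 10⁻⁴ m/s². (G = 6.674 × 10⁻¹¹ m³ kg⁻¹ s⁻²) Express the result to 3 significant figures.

2.24 × 10⁸ m

2GMr/d³ = a_tidal  ⇒  d = (2GMr / a_tidal)^(1/3)
d = (2 × 6.674×10⁻¹¹ × (1.90 × 10²⁷) × (9180) / (2.06 × 10⁻⁴))^(1/3)
  = 2.24 × 10⁸ m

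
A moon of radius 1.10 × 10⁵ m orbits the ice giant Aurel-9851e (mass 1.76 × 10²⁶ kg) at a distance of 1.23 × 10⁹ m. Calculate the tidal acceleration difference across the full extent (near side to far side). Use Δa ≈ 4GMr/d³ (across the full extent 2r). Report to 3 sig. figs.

The field gradient is 2GM/d³; across the full diameter 2r the difference is 4GMr/d³.
Δg = 4GMr/d³
   = 4 × (6.674 × 10⁻¹¹) × (1.76 × 10²⁶) × (1.10 × 10⁵) / (1.23 × 10⁹)³
   = 2.78 × 10⁻⁶ m/s²

2.78 × 10⁻⁶ m/s²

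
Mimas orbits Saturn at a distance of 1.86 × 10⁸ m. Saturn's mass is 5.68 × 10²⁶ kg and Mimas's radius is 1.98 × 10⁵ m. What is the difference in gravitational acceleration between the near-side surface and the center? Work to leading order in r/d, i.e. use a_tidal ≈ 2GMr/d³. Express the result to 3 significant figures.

The tidal stretch is the gradient of GM/d² times the body's extent r, hence the 1/d³ dependence.
a_tidal = 2GMr/d³
        = 2 × (6.674 × 10⁻¹¹) × (5.68 × 10²⁶) × (1.98 × 10⁵) / (1.86 × 10⁸)³
        = 2.33 × 10⁻³ m/s²

2.33 × 10⁻³ m/s²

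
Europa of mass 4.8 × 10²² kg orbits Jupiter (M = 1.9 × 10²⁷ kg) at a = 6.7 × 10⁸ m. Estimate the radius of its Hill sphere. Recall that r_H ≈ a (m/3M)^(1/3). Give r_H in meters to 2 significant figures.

r_H ≈ a (m/3M)^(1/3)
    = (6.7 × 10⁸) × (4.8 × 10²² / (3 × 1.9 × 10²⁷))^(1/3)
    = 1.4 × 10⁷ m

1.4 × 10⁷ m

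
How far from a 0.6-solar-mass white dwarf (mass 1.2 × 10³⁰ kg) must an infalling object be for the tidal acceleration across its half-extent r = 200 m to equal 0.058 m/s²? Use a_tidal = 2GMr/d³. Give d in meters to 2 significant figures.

2GMr/d³ = a_tidal  ⇒  d = (2GMr / a_tidal)^(1/3)
d = (2 × 6.674×10⁻¹¹ × (1.2 × 10³⁰) × (200) / (0.058))^(1/3)
  = 8.2 × 10⁷ m

8.2 × 10⁷ m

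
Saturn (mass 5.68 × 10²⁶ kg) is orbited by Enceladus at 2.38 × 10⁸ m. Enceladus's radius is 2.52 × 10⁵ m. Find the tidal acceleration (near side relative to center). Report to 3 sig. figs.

1.42 × 10⁻³ m/s²

Δg = 2GMr/d³
   = 2 × (6.674 × 10⁻¹¹) × (5.68 × 10²⁶) × (2.52 × 10⁵) / (2.38 × 10⁸)³
   = 1.42 × 10⁻³ m/s²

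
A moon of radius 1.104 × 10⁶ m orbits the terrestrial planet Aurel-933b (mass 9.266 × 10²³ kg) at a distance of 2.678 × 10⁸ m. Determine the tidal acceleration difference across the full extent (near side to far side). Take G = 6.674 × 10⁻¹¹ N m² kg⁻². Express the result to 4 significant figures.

1.422 × 10⁻⁵ m/s²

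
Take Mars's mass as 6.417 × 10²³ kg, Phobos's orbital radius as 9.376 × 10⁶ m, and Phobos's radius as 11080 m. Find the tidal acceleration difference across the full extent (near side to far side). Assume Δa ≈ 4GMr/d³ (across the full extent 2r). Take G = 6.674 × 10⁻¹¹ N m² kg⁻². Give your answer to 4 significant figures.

2.303 × 10⁻³ m/s²

Differencing GM/(d−r)² and GM/(d+r)² to first order in r/d gives 4GMr/d³.
Δa = 4GMr/d³
   = 4 × (6.674 × 10⁻¹¹) × (6.417 × 10²³) × (11080) / (9.376 × 10⁶)³
   = 2.303 × 10⁻³ m/s²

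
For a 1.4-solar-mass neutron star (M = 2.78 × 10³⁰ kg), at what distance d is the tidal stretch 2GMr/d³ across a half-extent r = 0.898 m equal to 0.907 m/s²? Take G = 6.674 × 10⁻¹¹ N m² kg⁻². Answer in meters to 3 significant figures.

7.16 × 10⁶ m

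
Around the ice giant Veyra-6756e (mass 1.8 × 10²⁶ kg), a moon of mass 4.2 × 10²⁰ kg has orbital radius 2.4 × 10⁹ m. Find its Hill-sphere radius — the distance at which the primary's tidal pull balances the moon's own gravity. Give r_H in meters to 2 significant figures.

2.2 × 10⁷ m

r_H ≈ a (m/3M)^(1/3)
    = (2.4 × 10⁹) × (4.2 × 10²⁰ / (3 × 1.8 × 10²⁶))^(1/3)
    = 2.2 × 10⁷ m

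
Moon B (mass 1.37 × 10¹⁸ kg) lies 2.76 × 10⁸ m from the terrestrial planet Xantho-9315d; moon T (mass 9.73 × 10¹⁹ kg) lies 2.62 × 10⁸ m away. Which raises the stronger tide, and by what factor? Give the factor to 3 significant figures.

Moon T, by a factor of ≈ 83.0

Tidal acceleration ∝ M/d³, so compare M/d³ for each.
Moon B: (1.37 × 10¹⁸) / (2.76 × 10⁸)³ = 6.516 × 10⁻⁸
Moon T: (9.73 × 10¹⁹) / (2.62 × 10⁸)³ = 5.410 × 10⁻⁶
Ratio (larger/smaller) = 83.0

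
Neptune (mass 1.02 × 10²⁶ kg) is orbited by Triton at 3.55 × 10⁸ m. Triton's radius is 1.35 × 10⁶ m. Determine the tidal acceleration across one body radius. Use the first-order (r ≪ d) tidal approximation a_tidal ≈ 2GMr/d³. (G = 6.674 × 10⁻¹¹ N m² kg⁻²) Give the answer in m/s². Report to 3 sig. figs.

4.11 × 10⁻⁴ m/s²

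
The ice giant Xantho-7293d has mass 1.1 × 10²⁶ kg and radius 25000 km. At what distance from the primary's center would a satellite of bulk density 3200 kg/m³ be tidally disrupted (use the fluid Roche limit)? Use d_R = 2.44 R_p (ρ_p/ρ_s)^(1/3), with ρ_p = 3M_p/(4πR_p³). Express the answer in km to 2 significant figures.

49000 km

ρ_p = 3M_p/(4πR_p³) = 3 × (1.1 × 10²⁶) / (4π × (2.5 × 10⁷ m)³) = 1700 kg/m³
d_R = 2.44 × 25000 km × (1700/3200)^(1/3)
    = 49000 km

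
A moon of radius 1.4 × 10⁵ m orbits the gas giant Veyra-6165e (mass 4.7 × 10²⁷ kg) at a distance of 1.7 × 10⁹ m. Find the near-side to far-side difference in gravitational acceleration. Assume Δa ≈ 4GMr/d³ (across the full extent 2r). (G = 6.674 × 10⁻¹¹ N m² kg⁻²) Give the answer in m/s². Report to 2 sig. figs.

3.6 × 10⁻⁵ m/s²

Δg = 4GMr/d³
   = 4 × (6.674 × 10⁻¹¹) × (4.7 × 10²⁷) × (1.4 × 10⁵) / (1.7 × 10⁹)³
   = 3.6 × 10⁻⁵ m/s²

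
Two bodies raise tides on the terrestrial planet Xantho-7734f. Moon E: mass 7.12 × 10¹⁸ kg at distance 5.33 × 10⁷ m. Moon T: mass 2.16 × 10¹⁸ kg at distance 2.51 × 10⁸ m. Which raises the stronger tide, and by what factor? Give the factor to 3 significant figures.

Moon E, by a factor of ≈ 344

The tide-raising term goes as M/d³ (the gradient of a 1/d² field).
Moon E: (7.12 × 10¹⁸) / (5.33 × 10⁷)³ = 4.702 × 10⁻⁵
Moon T: (2.16 × 10¹⁸) / (2.51 × 10⁸)³ = 1.366 × 10⁻⁷
Ratio (larger/smaller) = 344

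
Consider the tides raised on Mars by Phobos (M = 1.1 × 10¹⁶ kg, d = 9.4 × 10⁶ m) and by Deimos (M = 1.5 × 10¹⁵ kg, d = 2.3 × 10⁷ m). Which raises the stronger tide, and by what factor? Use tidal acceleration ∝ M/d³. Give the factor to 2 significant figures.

Phobos, by a factor of ≈ 110

Tidal stretch scales as M/d³; compute that for each body.
Phobos: (1.1 × 10¹⁶) / (9.4 × 10⁶)³ = 1.324 × 10⁻⁵
Deimos: (1.5 × 10¹⁵) / (2.3 × 10⁷)³ = 1.233 × 10⁻⁷
Ratio (larger/smaller) = 110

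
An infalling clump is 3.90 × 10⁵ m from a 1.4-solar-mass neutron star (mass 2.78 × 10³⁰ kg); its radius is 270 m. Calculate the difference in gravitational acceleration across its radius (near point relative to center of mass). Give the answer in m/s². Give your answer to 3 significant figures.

1.69 × 10⁶ m/s²

a_tidal = 2GMr/d³
        = 2 × (6.674 × 10⁻¹¹) × (2.78 × 10³⁰) × (270) / (3.90 × 10⁵)³
        = 1.69 × 10⁶ m/s²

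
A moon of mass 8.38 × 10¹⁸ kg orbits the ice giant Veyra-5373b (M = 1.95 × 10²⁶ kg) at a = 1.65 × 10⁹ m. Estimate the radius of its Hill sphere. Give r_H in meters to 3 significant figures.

4.01 × 10⁶ m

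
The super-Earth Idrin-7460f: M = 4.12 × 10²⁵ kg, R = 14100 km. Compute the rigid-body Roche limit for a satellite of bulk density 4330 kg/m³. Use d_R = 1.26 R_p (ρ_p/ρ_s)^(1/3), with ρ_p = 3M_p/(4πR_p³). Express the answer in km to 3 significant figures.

ρ_p = 3M_p/(4πR_p³) = 3 × (4.12 × 10²⁵) / (4π × (1.41 × 10⁷ m)³) = 3510 kg/m³
d_R = 1.26 × 14100 km × (3510/4330)^(1/3)
    = 16600 km

16600 km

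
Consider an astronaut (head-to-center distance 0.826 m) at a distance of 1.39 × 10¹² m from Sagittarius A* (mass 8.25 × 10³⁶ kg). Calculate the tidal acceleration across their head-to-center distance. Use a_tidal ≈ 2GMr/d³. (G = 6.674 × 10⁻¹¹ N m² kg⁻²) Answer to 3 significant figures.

a_tidal = 2GMr/d³
        = 2 × (6.674 × 10⁻¹¹) × (8.25 × 10³⁶) × (0.826) / (1.39 × 10¹²)³
        = 3.39 × 10⁻¹⁰ m/s²

3.39 × 10⁻¹⁰ m/s²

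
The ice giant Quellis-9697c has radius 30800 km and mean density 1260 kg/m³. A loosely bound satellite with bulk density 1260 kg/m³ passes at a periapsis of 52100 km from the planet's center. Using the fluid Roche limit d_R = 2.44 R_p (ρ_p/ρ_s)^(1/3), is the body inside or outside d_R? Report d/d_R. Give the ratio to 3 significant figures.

inside; d/d_R ≈ 0.693

d_R = 2.44 × (30800 km) × (1260/1260)^(1/3) = 75150 km
d/d_R = (52100) / (75150) = 0.693
Since d/d_R < 1, the body is inside the Roche limit.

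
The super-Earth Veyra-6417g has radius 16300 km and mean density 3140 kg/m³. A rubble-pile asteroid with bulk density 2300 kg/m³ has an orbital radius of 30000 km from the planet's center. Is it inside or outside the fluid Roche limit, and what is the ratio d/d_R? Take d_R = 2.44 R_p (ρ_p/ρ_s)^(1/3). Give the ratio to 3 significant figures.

inside; d/d_R ≈ 0.680

d_R = 2.44 × (16300 km) × (3140/2300)^(1/3) = 44120 km
d/d_R = (30000) / (44120) = 0.680
Since d/d_R < 1, the body is inside the Roche limit.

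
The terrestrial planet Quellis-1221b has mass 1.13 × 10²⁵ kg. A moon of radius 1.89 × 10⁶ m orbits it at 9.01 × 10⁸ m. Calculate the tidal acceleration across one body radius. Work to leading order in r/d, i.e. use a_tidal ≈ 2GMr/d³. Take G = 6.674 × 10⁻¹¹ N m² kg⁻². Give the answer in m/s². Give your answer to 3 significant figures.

3.90 × 10⁻⁶ m/s²

Differencing GM/(d−r)² and GM/d² to first order in r/d gives 2GMr/d³.
Δa = 2GMr/d³
   = 2 × (6.674 × 10⁻¹¹) × (1.13 × 10²⁵) × (1.89 × 10⁶) / (9.01 × 10⁸)³
   = 3.90 × 10⁻⁶ m/s²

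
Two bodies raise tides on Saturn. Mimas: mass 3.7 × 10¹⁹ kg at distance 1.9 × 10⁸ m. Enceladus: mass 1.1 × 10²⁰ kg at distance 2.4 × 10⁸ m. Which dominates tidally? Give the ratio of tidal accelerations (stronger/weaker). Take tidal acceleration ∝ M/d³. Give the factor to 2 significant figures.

Tidal stretch scales as M/d³; compute that for each body.
Mimas: (3.7 × 10¹⁹) / (1.9 × 10⁸)³ = 5.394 × 10⁻⁶
Enceladus: (1.1 × 10²⁰) / (2.4 × 10⁸)³ = 7.957 × 10⁻⁶
Ratio (larger/smaller) = 1.5

Enceladus, by a factor of ≈ 1.5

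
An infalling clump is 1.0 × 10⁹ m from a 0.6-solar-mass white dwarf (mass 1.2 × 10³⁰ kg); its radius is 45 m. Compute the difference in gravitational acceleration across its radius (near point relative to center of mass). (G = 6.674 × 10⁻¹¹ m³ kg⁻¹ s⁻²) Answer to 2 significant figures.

7.2 × 10⁻⁶ m/s²

Since r ≪ d, expand the inverse-square field across one radius to get the leading 2GMr/d³ term.
Δg = 2GMr/d³
   = 2 × (6.674 × 10⁻¹¹) × (1.2 × 10³⁰) × (45) / (1.0 × 10⁹)³
   = 7.2 × 10⁻⁶ m/s²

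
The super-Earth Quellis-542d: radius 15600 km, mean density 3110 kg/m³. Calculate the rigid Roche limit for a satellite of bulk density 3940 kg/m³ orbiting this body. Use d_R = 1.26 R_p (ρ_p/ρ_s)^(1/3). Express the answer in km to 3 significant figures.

18200 km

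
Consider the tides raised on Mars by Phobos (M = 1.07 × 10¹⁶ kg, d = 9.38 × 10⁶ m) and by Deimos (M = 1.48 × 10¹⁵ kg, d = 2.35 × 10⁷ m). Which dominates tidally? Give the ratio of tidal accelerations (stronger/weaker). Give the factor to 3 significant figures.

Phobos, by a factor of ≈ 114

The tide-raising term goes as M/d³ (the gradient of a 1/d² field).
Phobos: (1.07 × 10¹⁶) / (9.38 × 10⁶)³ = 1.297 × 10⁻⁵
Deimos: (1.48 × 10¹⁵) / (2.35 × 10⁷)³ = 1.140 × 10⁻⁷
Ratio (larger/smaller) = 114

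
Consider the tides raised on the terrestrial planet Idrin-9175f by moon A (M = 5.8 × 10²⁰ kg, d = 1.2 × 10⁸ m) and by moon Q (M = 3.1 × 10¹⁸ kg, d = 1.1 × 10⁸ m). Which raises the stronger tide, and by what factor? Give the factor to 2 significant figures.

Moon A, by a factor of ≈ 140

Tidal stretch scales as M/d³; compute that for each body.
Moon A: (5.8 × 10²⁰) / (1.2 × 10⁸)³ = 3.356 × 10⁻⁴
Moon Q: (3.1 × 10¹⁸) / (1.1 × 10⁸)³ = 2.329 × 10⁻⁶
Ratio (larger/smaller) = 140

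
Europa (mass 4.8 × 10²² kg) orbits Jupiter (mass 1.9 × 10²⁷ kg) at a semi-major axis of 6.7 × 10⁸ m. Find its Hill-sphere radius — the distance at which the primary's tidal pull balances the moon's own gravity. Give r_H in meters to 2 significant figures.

1.4 × 10⁷ m

r_H ≈ a (m/3M)^(1/3)
    = (6.7 × 10⁸) × (4.8 × 10²² / (3 × 1.9 × 10²⁷))^(1/3)
    = 1.4 × 10⁷ m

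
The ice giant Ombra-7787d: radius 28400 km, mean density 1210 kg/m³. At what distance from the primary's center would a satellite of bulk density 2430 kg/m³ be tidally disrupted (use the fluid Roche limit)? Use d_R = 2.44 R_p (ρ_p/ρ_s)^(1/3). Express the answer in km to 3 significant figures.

d_R = 2.44 × 28400 km × (1210/2430)^(1/3)
    = 54900 km

54900 km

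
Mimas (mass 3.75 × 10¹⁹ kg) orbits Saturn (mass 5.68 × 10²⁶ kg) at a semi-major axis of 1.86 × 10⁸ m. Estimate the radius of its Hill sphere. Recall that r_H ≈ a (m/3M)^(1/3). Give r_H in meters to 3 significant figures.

r_H ≈ a (m/3M)^(1/3)
    = (1.86 × 10⁸) × (3.75 × 10¹⁹ / (3 × 5.68 × 10²⁶))^(1/3)
    = 5.21 × 10⁵ m

5.21 × 10⁵ m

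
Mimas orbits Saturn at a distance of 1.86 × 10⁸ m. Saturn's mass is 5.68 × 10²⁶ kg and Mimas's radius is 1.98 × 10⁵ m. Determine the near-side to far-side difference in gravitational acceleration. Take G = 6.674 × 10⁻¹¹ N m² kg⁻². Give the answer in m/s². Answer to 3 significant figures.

4.67 × 10⁻³ m/s²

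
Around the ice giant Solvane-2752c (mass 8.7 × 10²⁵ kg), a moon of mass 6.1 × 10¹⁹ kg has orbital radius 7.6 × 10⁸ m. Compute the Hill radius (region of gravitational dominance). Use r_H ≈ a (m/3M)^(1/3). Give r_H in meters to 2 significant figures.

4.7 × 10⁶ m

r_H ≈ a (m/3M)^(1/3)
    = (7.6 × 10⁸) × (6.1 × 10¹⁹ / (3 × 8.7 × 10²⁵))^(1/3)
    = 4.7 × 10⁶ m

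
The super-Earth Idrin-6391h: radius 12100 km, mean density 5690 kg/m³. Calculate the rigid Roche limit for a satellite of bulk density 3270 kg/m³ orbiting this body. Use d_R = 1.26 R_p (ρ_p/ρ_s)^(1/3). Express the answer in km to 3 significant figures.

18300 km

d_R = 1.26 × 12100 km × (5690/3270)^(1/3)
    = 18300 km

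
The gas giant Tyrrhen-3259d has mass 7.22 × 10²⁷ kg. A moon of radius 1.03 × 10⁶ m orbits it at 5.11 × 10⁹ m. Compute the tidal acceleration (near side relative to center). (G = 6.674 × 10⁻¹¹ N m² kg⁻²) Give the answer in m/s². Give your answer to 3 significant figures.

The tidal stretch is the gradient of GM/d² times the body's extent r, hence the 1/d³ dependence.
a_tidal = 2GMr/d³
        = 2 × (6.674 × 10⁻¹¹) × (7.22 × 10²⁷) × (1.03 × 10⁶) / (5.11 × 10⁹)³
        = 7.44 × 10⁻⁶ m/s²

7.44 × 10⁻⁶ m/s²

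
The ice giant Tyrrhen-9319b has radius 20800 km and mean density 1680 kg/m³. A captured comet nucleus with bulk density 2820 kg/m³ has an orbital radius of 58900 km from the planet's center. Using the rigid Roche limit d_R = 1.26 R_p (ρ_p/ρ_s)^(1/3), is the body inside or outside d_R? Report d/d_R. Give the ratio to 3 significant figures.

d_R = 1.26 × (20800 km) × (1680/2820)^(1/3) = 22050 km
d/d_R = (58900) / (22050) = 2.67
Since d/d_R > 1, the body is outside the Roche limit.

outside; d/d_R ≈ 2.67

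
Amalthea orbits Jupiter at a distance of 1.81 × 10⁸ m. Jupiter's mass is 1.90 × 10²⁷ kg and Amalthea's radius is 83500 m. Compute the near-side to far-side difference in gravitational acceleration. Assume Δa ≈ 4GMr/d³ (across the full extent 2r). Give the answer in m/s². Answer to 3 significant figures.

7.14 × 10⁻³ m/s²

Δa = 4GMr/d³
   = 4 × (6.674 × 10⁻¹¹) × (1.90 × 10²⁷) × (83500) / (1.81 × 10⁸)³
   = 7.14 × 10⁻³ m/s²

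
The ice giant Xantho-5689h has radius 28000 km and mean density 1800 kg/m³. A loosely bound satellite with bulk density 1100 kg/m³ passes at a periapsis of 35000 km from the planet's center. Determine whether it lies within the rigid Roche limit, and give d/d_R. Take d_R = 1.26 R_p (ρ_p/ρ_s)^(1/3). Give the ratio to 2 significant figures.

inside; d/d_R ≈ 0.84

d_R = 1.26 × (28000 km) × (1800/1100)^(1/3) = 41570 km
d/d_R = (35000) / (41570) = 0.84
Since d/d_R < 1, the body is inside the Roche limit.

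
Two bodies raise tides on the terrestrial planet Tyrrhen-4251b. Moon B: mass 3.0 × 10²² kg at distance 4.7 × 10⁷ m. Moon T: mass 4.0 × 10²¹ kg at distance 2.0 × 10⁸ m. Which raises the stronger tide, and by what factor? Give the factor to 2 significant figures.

Compare M/d³ for the two perturbers:
Moon B: (3.0 × 10²²) / (4.7 × 10⁷)³ = 2.890 × 10⁻¹
Moon T: (4.0 × 10²¹) / (2.0 × 10⁸)³ = 5.000 × 10⁻⁴
Ratio (larger/smaller) = 580

Moon B, by a factor of ≈ 580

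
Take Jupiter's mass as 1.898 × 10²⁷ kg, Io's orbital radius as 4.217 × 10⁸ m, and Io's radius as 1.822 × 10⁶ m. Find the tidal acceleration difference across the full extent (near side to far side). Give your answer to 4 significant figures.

1.231 × 10⁻² m/s²

The field gradient is 2GM/d³; across the full diameter 2r the difference is 4GMr/d³.
a_tidal = 4GMr/d³
        = 4 × (6.674 × 10⁻¹¹) × (1.898 × 10²⁷) × (1.822 × 10⁶) / (4.217 × 10⁸)³
        = 1.231 × 10⁻² m/s²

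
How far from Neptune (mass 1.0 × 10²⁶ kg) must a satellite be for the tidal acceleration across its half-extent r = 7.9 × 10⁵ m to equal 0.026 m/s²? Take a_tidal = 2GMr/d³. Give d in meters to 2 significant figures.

7.4 × 10⁷ m

2GMr/d³ = a_tidal  ⇒  d = (2GMr / a_tidal)^(1/3)
d = (2 × 6.674×10⁻¹¹ × (1.0 × 10²⁶) × (7.9 × 10⁵) / (0.026))^(1/3)
  = 7.4 × 10⁷ m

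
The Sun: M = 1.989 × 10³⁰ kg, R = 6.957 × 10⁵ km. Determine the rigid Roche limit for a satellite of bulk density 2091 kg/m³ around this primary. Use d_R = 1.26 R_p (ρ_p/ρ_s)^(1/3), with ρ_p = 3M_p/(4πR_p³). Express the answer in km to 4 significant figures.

7.687 × 10⁵ km

ρ_p = 3M_p/(4πR_p³) = 3 × (1.989 × 10³⁰) / (4π × (6.957 × 10⁸ m)³) = 1410 kg/m³
d_R = 1.26 × 6.957 × 10⁵ km × (1410/2091)^(1/3)
    = 7.687 × 10⁵ km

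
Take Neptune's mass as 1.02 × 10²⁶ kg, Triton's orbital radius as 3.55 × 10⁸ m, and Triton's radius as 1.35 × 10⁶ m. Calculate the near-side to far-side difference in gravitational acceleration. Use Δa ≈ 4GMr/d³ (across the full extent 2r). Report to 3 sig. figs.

Δg = 4GMr/d³
   = 4 × (6.674 × 10⁻¹¹) × (1.02 × 10²⁶) × (1.35 × 10⁶) / (3.55 × 10⁸)³
   = 8.22 × 10⁻⁴ m/s²

8.22 × 10⁻⁴ m/s²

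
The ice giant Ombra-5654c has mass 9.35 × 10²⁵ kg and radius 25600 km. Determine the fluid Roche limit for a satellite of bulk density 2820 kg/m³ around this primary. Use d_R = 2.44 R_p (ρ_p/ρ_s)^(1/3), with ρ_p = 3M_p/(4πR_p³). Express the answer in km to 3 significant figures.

ρ_p = 3M_p/(4πR_p³) = 3 × (9.35 × 10²⁵) / (4π × (2.56 × 10⁷ m)³) = 1330 kg/m³
d_R = 2.44 × 25600 km × (1330/2820)^(1/3)
    = 48600 km

48600 km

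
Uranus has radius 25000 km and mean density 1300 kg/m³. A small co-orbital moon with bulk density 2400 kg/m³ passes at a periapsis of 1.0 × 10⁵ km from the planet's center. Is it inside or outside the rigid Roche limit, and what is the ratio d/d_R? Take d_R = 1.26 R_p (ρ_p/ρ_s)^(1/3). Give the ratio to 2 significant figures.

d_R = 1.26 × (25000 km) × (1300/2400)^(1/3) = 25680 km
d/d_R = (1.0 × 10⁵) / (25680) = 3.9
Since d/d_R > 1, the body is outside the Roche limit.

outside; d/d_R ≈ 3.9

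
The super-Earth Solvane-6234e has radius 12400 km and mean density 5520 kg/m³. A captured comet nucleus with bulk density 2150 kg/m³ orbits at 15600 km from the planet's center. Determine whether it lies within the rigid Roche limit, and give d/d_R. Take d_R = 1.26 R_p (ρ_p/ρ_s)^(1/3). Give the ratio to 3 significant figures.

inside; d/d_R ≈ 0.729

d_R = 1.26 × (12400 km) × (5520/2150)^(1/3) = 21390 km
d/d_R = (15600) / (21390) = 0.729
Since d/d_R < 1, the body is inside the Roche limit.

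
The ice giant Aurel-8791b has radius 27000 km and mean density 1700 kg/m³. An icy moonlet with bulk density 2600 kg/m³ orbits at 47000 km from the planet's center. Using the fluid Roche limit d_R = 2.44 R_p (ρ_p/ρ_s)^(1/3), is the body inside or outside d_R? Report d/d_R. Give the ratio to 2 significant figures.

d_R = 2.44 × (27000 km) × (1700/2600)^(1/3) = 57180 km
d/d_R = (47000) / (57180) = 0.82
Since d/d_R < 1, the body is inside the Roche limit.

inside; d/d_R ≈ 0.82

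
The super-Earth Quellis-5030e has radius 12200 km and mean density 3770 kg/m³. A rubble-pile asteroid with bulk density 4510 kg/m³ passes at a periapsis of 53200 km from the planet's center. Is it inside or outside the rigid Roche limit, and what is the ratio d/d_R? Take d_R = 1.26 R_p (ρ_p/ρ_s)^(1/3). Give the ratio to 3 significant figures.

d_R = 1.26 × (12200 km) × (3770/4510)^(1/3) = 14480 km
d/d_R = (53200) / (14480) = 3.67
Since d/d_R > 1, the body is outside the Roche limit.

outside; d/d_R ≈ 3.67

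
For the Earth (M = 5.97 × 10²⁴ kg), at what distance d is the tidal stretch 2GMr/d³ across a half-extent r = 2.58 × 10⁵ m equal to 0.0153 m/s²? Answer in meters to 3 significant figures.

2GMr/d³ = a_tidal  ⇒  d = (2GMr / a_tidal)^(1/3)
d = (2 × 6.674×10⁻¹¹ × (5.97 × 10²⁴) × (2.58 × 10⁵) / (0.0153))^(1/3)
  = 2.38 × 10⁷ m

2.38 × 10⁷ m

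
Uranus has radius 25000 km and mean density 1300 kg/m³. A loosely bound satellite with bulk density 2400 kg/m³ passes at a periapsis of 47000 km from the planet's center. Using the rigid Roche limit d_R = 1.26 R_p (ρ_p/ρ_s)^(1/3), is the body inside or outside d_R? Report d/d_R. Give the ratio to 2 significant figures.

d_R = 1.26 × (25000 km) × (1300/2400)^(1/3) = 25680 km
d/d_R = (47000) / (25680) = 1.8
Since d/d_R > 1, the body is outside the Roche limit.

outside; d/d_R ≈ 1.8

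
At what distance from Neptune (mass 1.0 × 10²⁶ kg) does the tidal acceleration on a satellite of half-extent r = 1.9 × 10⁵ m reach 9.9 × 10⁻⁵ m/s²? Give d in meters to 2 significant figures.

2GMr/d³ = a_tidal  ⇒  d = (2GMr / a_tidal)^(1/3)
d = (2 × 6.674×10⁻¹¹ × (1.0 × 10²⁶) × (1.9 × 10⁵) / (9.9 × 10⁻⁵))^(1/3)
  = 2.9 × 10⁸ m

2.9 × 10⁸ m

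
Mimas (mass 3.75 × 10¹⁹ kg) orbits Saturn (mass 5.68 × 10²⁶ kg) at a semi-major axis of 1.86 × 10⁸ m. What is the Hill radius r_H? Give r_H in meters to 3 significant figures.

5.21 × 10⁵ m

r_H ≈ a (m/3M)^(1/3)
    = (1.86 × 10⁸) × (3.75 × 10¹⁹ / (3 × 5.68 × 10²⁶))^(1/3)
    = 5.21 × 10⁵ m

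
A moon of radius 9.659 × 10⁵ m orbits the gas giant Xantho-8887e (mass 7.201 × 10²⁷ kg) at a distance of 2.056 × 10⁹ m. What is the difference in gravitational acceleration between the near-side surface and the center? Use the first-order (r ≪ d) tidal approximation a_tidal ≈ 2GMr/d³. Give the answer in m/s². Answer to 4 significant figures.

The tidal stretch is the gradient of GM/d² times the body's extent r, hence the 1/d³ dependence.
a_tidal = 2GMr/d³
        = 2 × (6.674 × 10⁻¹¹) × (7.201 × 10²⁷) × (9.659 × 10⁵) / (2.056 × 10⁹)³
        = 1.068 × 10⁻⁴ m/s²

1.068 × 10⁻⁴ m/s²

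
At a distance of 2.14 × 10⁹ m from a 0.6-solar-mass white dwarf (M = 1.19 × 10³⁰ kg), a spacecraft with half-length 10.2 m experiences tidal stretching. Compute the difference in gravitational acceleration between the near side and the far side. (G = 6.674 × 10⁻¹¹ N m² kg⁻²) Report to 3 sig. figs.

Δa = 4GMr/d³
   = 4 × (6.674 × 10⁻¹¹) × (1.19 × 10³⁰) × (10.2) / (2.14 × 10⁹)³
   = 3.31 × 10⁻⁷ m/s²

3.31 × 10⁻⁷ m/s²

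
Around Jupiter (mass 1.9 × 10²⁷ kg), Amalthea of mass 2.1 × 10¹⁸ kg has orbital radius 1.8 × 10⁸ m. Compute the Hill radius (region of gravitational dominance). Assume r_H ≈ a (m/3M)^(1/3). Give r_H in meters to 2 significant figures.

r_H ≈ a (m/3M)^(1/3)
    = (1.8 × 10⁸) × (2.1 × 10¹⁸ / (3 × 1.9 × 10²⁷))^(1/3)
    = 1.3 × 10⁵ m

1.3 × 10⁵ m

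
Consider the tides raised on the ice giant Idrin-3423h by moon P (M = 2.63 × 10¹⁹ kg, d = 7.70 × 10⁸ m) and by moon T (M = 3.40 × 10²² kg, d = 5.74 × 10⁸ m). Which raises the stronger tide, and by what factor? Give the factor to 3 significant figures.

Tidal acceleration ∝ M/d³, so compare M/d³ for each.
Moon P: (2.63 × 10¹⁹) / (7.70 × 10⁸)³ = 5.761 × 10⁻⁸
Moon T: (3.40 × 10²²) / (5.74 × 10⁸)³ = 1.798 × 10⁻⁴
Ratio (larger/smaller) = 3120

Moon T, by a factor of ≈ 3120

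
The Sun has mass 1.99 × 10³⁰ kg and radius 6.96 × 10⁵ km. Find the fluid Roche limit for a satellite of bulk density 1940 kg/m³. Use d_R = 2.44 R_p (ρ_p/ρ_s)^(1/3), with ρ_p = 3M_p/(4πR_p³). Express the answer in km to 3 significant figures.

ρ_p = 3M_p/(4πR_p³) = 3 × (1.99 × 10³⁰) / (4π × (6.96 × 10⁸ m)³) = 1410 kg/m³
d_R = 2.44 × 6.96 × 10⁵ km × (1410/1940)^(1/3)
    = 1.53 × 10⁶ km

1.53 × 10⁶ km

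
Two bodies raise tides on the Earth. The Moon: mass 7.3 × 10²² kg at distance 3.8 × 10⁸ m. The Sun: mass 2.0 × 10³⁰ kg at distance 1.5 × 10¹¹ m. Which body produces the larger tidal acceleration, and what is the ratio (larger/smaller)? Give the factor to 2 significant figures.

The Moon, by a factor of ≈ 2.2

Tidal stretch scales as M/d³; compute that for each body.
The Moon: (7.3 × 10²²) / (3.8 × 10⁸)³ = 1.330 × 10⁻³
The Sun: (2.0 × 10³⁰) / (1.5 × 10¹¹)³ = 5.926 × 10⁻⁴
Ratio (larger/smaller) = 2.2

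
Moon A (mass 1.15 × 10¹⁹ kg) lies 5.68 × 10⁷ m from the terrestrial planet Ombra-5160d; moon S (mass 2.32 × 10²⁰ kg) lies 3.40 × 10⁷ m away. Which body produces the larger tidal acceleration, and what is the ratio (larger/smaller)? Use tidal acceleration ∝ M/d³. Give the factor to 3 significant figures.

Moon S, by a factor of ≈ 94.1

Compare M/d³ for the two perturbers:
Moon A: (1.15 × 10¹⁹) / (5.68 × 10⁷)³ = 6.276 × 10⁻⁵
Moon S: (2.32 × 10²⁰) / (3.40 × 10⁷)³ = 5.903 × 10⁻³
Ratio (larger/smaller) = 94.1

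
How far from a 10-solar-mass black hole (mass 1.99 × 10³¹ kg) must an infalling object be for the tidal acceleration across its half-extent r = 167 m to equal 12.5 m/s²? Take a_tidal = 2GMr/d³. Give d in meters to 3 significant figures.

3.29 × 10⁷ m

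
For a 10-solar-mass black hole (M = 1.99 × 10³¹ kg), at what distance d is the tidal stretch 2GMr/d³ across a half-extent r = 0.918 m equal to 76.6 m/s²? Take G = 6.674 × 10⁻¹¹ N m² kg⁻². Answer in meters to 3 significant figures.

3.17 × 10⁶ m

2GMr/d³ = a_tidal  ⇒  d = (2GMr / a_tidal)^(1/3)
d = (2 × 6.674×10⁻¹¹ × (1.99 × 10³¹) × (0.918) / (76.6))^(1/3)
  = 3.17 × 10⁶ m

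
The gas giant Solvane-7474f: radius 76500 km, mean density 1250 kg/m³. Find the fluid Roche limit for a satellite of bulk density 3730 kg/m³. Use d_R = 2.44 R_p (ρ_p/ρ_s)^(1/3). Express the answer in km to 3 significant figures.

d_R = 2.44 × 76500 km × (1250/3730)^(1/3)
    = 1.30 × 10⁵ km

1.30 × 10⁵ km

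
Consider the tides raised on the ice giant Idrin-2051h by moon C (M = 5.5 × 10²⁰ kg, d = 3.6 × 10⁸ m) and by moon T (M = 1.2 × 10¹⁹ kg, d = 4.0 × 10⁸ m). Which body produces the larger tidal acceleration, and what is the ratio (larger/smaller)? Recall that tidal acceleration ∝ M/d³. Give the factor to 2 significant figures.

Moon C, by a factor of ≈ 63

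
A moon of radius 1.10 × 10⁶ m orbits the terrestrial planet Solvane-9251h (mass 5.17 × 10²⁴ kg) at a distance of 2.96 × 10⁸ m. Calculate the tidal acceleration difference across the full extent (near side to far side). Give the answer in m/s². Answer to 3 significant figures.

5.85 × 10⁻⁵ m/s²

Δg = 4GMr/d³
   = 4 × (6.674 × 10⁻¹¹) × (5.17 × 10²⁴) × (1.10 × 10⁶) / (2.96 × 10⁸)³
   = 5.85 × 10⁻⁵ m/s²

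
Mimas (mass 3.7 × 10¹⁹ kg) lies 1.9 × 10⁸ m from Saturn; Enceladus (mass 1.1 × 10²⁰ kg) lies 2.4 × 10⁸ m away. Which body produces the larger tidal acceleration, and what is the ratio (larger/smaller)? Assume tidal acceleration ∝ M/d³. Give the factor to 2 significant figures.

Enceladus, by a factor of ≈ 1.5

The tide-raising term goes as M/d³ (the gradient of a 1/d² field).
Mimas: (3.7 × 10¹⁹) / (1.9 × 10⁸)³ = 5.394 × 10⁻⁶
Enceladus: (1.1 × 10²⁰) / (2.4 × 10⁸)³ = 7.957 × 10⁻⁶
Ratio (larger/smaller) = 1.5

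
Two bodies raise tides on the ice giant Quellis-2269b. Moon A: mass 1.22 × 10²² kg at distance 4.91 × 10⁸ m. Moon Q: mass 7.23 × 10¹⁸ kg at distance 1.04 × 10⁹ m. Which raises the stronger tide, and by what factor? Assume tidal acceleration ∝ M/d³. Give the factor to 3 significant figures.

Compare M/d³ for the two perturbers:
Moon A: (1.22 × 10²²) / (4.91 × 10⁸)³ = 1.031 × 10⁻⁴
Moon Q: (7.23 × 10¹⁸) / (1.04 × 10⁹)³ = 6.427 × 10⁻⁹
Ratio (larger/smaller) = 16000

Moon A, by a factor of ≈ 16000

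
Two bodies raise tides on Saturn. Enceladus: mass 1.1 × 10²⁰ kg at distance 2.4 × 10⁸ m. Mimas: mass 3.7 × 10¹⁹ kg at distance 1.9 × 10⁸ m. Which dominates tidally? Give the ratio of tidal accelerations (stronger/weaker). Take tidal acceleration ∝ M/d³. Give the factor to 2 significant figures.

Enceladus, by a factor of ≈ 1.5

Tidal acceleration ∝ M/d³, so compare M/d³ for each.
Enceladus: (1.1 × 10²⁰) / (2.4 × 10⁸)³ = 7.957 × 10⁻⁶
Mimas: (3.7 × 10¹⁹) / (1.9 × 10⁸)³ = 5.394 × 10⁻⁶
Ratio (larger/smaller) = 1.5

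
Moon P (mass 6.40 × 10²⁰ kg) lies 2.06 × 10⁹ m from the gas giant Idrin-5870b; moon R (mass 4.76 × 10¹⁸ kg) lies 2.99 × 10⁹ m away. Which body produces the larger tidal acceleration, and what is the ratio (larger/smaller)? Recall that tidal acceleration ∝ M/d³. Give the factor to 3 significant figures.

Tidal stretch scales as M/d³; compute that for each body.
Moon P: (6.40 × 10²⁰) / (2.06 × 10⁹)³ = 7.321 × 10⁻⁸
Moon R: (4.76 × 10¹⁸) / (2.99 × 10⁹)³ = 1.781 × 10⁻¹⁰
Ratio (larger/smaller) = 411

Moon P, by a factor of ≈ 411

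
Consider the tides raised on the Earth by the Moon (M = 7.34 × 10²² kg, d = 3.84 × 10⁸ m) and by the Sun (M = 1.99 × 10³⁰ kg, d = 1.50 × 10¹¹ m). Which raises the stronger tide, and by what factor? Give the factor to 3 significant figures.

The Moon, by a factor of ≈ 2.20

Compare M/d³ for the two perturbers:
The Moon: (7.34 × 10²²) / (3.84 × 10⁸)³ = 1.296 × 10⁻³
The Sun: (1.99 × 10³⁰) / (1.50 × 10¹¹)³ = 5.896 × 10⁻⁴
Ratio (larger/smaller) = 2.20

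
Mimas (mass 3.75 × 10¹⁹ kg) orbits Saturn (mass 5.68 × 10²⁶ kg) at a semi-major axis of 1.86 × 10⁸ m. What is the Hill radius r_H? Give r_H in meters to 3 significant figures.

r_H ≈ a (m/3M)^(1/3)
    = (1.86 × 10⁸) × (3.75 × 10¹⁹ / (3 × 5.68 × 10²⁶))^(1/3)
    = 5.21 × 10⁵ m

5.21 × 10⁵ m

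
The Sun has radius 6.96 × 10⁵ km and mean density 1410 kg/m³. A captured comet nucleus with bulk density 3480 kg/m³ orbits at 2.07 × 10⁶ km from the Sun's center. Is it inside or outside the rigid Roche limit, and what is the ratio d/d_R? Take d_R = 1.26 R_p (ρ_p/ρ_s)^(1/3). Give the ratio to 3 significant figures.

d_R = 1.26 × (6.96 × 10⁵ km) × (1410/3480)^(1/3) = 6.489 × 10⁵ km
d/d_R = (2.07 × 10⁶) / (6.489 × 10⁵) = 3.19
Since d/d_R > 1, the body is outside the Roche limit.

outside; d/d_R ≈ 3.19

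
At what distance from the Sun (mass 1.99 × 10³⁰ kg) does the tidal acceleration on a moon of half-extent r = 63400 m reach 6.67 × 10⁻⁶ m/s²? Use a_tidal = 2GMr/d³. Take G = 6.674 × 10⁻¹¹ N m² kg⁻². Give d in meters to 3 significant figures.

1.36 × 10¹⁰ m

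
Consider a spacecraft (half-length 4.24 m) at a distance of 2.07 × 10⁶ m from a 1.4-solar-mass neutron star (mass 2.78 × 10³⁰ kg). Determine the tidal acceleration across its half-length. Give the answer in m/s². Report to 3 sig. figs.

Δg = 2GMr/d³
   = 2 × (6.674 × 10⁻¹¹) × (2.78 × 10³⁰) × (4.24) / (2.07 × 10⁶)³
   = 1.77 × 10² m/s²

1.77 × 10² m/s²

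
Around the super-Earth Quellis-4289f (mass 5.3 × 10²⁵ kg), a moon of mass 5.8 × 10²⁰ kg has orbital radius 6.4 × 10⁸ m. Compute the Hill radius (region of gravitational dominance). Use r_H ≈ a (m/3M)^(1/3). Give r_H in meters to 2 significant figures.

9.9 × 10⁶ m

r_H ≈ a (m/3M)^(1/3)
    = (6.4 × 10⁸) × (5.8 × 10²⁰ / (3 × 5.3 × 10²⁵))^(1/3)
    = 9.9 × 10⁶ m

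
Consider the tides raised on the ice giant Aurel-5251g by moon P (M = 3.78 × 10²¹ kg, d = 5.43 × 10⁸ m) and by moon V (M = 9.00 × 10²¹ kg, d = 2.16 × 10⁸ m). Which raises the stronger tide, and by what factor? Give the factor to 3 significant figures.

Tidal acceleration ∝ M/d³, so compare M/d³ for each.
Moon P: (3.78 × 10²¹) / (5.43 × 10⁸)³ = 2.361 × 10⁻⁵
Moon V: (9.00 × 10²¹) / (2.16 × 10⁸)³ = 8.931 × 10⁻⁴
Ratio (larger/smaller) = 37.8

Moon V, by a factor of ≈ 37.8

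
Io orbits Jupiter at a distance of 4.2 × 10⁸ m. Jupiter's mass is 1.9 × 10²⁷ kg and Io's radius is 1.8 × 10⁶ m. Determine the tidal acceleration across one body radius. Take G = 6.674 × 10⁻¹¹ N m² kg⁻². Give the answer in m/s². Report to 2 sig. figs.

a_tidal = 2GMr/d³
        = 2 × (6.674 × 10⁻¹¹) × (1.9 × 10²⁷) × (1.8 × 10⁶) / (4.2 × 10⁸)³
        = 6.2 × 10⁻³ m/s²

6.2 × 10⁻³ m/s²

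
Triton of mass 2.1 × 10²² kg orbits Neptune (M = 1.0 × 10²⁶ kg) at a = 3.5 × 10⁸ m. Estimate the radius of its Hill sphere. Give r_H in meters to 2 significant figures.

1.4 × 10⁷ m

r_H ≈ a (m/3M)^(1/3)
    = (3.5 × 10⁸) × (2.1 × 10²² / (3 × 1.0 × 10²⁶))^(1/3)
    = 1.4 × 10⁷ m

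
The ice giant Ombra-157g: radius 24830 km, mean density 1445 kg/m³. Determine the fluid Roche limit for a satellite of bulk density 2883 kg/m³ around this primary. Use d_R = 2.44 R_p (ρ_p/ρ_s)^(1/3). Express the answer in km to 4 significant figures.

d_R = 2.44 × 24830 km × (1445/2883)^(1/3)
    = 48130 km

48130 km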